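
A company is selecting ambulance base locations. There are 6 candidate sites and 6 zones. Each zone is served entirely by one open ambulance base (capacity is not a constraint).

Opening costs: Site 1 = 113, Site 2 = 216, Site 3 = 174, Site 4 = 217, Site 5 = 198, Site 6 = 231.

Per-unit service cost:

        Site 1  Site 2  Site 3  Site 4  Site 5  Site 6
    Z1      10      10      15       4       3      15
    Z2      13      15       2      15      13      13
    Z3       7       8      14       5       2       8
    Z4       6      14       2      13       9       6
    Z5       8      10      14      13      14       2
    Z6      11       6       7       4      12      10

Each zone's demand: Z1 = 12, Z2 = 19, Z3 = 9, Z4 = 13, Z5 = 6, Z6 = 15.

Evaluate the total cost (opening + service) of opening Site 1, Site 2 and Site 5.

Each zone is assigned to its cheapest site among the open ones.
{Site 1, Site 2, Site 5}: Z1→Site 5 3·12=36, Z2→Site 1 13·19=247, Z3→Site 5 2·9=18, Z4→Site 1 6·13=78, Z5→Site 1 8·6=48, Z6→Site 2 6·15=90. Service 517; fixed 527; total 1044.

Total cost: 1044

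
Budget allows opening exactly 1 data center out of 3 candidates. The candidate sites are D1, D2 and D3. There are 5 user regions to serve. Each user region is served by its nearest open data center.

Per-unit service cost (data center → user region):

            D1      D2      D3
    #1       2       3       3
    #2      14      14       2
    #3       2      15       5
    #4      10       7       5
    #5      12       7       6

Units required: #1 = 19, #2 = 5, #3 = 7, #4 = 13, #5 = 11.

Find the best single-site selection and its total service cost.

With exactly 1 open, each user region uses its cheapest among the chosen.
{D3}: #1→D3 3·19=57, #2→D3 2·5=10, #3→D3 5·7=35, #4→D3 5·13=65, #5→D3 6·11=66. Service cost 233.
{D1}: service cost 384
{D2}: service cost 400
Among all 3 size-1 choices, {D3} is lowest.

Choose D3 only; total service cost 233.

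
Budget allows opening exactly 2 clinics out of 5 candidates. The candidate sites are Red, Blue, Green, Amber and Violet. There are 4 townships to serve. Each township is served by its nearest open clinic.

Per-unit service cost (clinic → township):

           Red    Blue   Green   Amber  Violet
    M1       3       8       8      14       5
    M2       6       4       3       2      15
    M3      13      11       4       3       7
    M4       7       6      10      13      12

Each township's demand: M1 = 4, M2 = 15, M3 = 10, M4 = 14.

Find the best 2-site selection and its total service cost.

With exactly 2 open, each township uses its cheapest among the chosen.
{Red, Amber}: M1→Red 3·4=12, M2→Amber 2·15=30, M3→Amber 3·10=30, M4→Red 7·14=98. Service cost 170.
{Blue, Amber}: service cost 176
{Red, Green}: service cost 195
Among all 10 size-2 choices, {Red, Amber} is lowest.

Choose Red and Amber; total service cost 170.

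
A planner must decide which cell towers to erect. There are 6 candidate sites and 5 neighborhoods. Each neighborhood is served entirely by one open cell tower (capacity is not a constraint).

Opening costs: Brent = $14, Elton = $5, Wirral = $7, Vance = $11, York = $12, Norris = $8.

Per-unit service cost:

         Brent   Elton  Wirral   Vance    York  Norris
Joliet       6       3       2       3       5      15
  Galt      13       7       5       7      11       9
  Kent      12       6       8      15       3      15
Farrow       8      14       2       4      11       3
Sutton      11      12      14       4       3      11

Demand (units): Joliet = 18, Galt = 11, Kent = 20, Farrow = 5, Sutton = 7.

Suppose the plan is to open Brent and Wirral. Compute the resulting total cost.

Each neighborhood is assigned to its cheapest site among the open ones.
{Brent, Wirral}: Joliet→Wirral 2·18=36, Galt→Wirral 5·11=55, Kent→Wirral 8·20=160, Farrow→Wirral 2·5=10, Sutton→Brent 11·7=77. Service 338; fixed 21; total 359.

Total cost: 359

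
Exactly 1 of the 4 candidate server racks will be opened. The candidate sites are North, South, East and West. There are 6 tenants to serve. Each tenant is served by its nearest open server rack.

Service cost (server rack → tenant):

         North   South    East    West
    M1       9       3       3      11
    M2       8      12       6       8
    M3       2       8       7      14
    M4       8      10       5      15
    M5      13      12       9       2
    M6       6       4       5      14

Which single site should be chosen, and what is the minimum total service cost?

With exactly 1 open, each tenant uses its cheapest among the chosen.
{East}: M1→East 3, M2→East 6, M3→East 7, M4→East 5, M5→East 9, M6→East 5. Service cost 35.
{North}: service cost 46
{South}: service cost 49
Among all 4 size-1 choices, {East} is lowest.

Choose East only; total service cost 35.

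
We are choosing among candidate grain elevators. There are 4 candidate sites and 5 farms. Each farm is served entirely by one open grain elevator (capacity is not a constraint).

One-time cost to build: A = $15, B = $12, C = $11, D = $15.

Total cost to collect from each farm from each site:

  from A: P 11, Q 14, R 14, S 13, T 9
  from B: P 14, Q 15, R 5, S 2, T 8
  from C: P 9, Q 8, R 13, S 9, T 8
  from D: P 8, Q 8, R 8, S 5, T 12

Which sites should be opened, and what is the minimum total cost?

For any fixed open set, each farm goes to its cheapest open site; total = fixed + service.
{B, C}: P→C 9, Q→C 8, R→B 5, S→B 2, T→B 8. Service 32; fixed 23; total 55.
{B}: service 44 + fixed 12 = 56
{D}: service 41 + fixed 15 = 56
{A, B, C, D}: service 31 + fixed 53 = 84
No other subset beats 55.

Open B and C; minimum total cost 55.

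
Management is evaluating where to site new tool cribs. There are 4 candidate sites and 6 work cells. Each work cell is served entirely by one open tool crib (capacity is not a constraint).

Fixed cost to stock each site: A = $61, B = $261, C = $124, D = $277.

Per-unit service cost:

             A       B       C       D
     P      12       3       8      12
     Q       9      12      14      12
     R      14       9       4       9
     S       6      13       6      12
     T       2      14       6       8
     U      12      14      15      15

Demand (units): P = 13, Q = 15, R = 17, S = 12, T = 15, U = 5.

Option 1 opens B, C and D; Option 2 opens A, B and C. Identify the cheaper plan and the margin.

Option 1: {B, C, D}: P→B 3·13=39, Q→B 12·15=180, R→C 4·17=68, S→C 6·12=72, T→C 6·15=90, U→B 14·5=70. Service 519; fixed 662; total 1181.
Option 2: {A, B, C}: P→B 3·13=39, Q→A 9·15=135, R→C 4·17=68, S→A 6·12=72, T→A 2·15=30, U→A 12·5=60. Service 404; fixed 446; total 850.
Difference: |1181 − 850| = 331.

Option 2 is cheaper by 331.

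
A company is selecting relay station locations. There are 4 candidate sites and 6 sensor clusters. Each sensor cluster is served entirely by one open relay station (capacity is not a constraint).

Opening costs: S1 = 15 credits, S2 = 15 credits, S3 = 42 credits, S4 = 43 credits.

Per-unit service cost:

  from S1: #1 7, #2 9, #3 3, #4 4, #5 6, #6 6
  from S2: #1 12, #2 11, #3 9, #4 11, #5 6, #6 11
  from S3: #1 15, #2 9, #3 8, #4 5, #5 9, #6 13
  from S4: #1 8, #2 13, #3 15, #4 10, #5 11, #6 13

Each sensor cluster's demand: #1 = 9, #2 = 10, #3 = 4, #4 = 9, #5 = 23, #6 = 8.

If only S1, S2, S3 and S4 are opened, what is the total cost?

Each sensor cluster is assigned to its cheapest site among the open ones.
{S1, S2, S3, S4}: #1→S1 7·9=63, #2→S1 9·10=90, #3→S1 3·4=12, #4→S1 4·9=36, #5→S1 6·23=138, #6→S1 6·8=48. Service 387; fixed 115; total 502.

Total cost: 502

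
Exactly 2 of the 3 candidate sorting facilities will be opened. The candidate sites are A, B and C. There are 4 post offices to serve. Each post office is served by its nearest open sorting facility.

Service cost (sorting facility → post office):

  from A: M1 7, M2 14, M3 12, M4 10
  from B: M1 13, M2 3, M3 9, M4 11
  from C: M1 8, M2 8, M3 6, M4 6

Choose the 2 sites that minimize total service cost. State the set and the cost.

Choose B and C; total service cost 23.

With exactly 2 open, each post office uses its cheapest among the chosen.
{B, C}: M1→C 8, M2→B 3, M3→C 6, M4→C 6. Service cost 23.
{A, C}: service cost 27
{A, B}: service cost 29
Among all 3 size-2 choices, {B, C} is lowest.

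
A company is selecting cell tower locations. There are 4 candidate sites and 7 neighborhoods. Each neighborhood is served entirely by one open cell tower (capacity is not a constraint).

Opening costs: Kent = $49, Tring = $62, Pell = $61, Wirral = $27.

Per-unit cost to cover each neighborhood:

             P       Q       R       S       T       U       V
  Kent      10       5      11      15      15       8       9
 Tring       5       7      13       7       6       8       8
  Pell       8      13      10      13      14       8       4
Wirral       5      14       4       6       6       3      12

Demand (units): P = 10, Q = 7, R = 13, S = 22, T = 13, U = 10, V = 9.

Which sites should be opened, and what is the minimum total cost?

Open Kent and Wirral; minimum total cost 534.

For any fixed open set, each neighborhood goes to its cheapest open site; total = fixed + service.
{Kent, Wirral}: P→Wirral 5·10=50, Q→Kent 5·7=35, R→Wirral 4·13=52, S→Wirral 6·22=132, T→Wirral 6·13=78, U→Wirral 3·10=30, V→Kent 9·9=81. Service 458; fixed 76; total 534.
{Kent, Pell, Wirral}: service 413 + fixed 137 = 550
{Tring, Wirral}: service 463 + fixed 89 = 552
{Kent, Tring, Pell, Wirral}: service 413 + fixed 199 = 612
No other subset beats 534.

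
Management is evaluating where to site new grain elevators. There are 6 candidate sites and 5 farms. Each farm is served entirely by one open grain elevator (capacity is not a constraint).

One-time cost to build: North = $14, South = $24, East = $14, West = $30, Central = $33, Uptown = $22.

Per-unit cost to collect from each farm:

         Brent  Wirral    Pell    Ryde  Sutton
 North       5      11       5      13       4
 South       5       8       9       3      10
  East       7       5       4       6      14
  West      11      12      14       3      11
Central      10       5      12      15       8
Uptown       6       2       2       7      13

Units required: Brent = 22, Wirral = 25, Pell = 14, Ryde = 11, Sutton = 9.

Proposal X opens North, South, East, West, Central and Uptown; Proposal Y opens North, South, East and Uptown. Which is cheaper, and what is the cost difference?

Proposal Y is cheaper by 63.

Proposal X: {North, South, East, West, Central, Uptown}: Brent→North 5·22=110, Wirral→Uptown 2·25=50, Pell→Uptown 2·14=28, Ryde→South 3·11=33, Sutton→North 4·9=36. Service 257; fixed 137; total 394.
Proposal Y: {North, South, East, Uptown}: Brent→North 5·22=110, Wirral→Uptown 2·25=50, Pell→Uptown 2·14=28, Ryde→South 3·11=33, Sutton→North 4·9=36. Service 257; fixed 74; total 331.
Difference: |394 − 331| = 63.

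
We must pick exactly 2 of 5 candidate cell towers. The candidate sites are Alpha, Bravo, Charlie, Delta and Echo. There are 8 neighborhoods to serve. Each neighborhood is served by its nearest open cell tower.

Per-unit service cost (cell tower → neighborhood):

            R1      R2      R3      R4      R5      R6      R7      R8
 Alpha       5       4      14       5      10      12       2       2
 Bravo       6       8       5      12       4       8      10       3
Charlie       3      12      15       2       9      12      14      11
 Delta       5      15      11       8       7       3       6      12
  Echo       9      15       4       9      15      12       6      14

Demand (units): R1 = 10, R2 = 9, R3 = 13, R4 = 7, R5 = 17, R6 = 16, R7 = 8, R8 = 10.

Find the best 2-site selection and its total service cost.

Choose Alpha and Bravo; total service cost 418.

With exactly 2 open, each neighborhood uses its cheapest among the chosen.
{Alpha, Bravo}: R1→Alpha 5·10=50, R2→Alpha 4·9=36, R3→Bravo 5·13=65, R4→Alpha 5·7=35, R5→Bravo 4·17=68, R6→Bravo 8·16=128, R7→Alpha 2·8=16, R8→Alpha 2·10=20. Service cost 418.
{Bravo, Delta}: service cost 437
{Alpha, Delta}: service cost 467
Among all 10 size-2 choices, {Alpha, Bravo} is lowest.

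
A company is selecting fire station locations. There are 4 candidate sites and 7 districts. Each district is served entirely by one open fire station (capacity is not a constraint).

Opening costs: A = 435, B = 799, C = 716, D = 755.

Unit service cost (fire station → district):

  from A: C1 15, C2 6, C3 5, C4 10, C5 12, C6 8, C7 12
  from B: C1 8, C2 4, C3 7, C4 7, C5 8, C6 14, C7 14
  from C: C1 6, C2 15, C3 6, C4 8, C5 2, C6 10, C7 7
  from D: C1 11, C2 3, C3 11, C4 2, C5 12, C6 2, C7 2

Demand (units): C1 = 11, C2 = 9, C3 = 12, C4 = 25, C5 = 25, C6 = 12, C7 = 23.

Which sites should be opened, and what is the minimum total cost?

Open D only; minimum total cost 1455.

For any fixed open set, each district goes to its cheapest open site; total = fixed + service.
{D}: C1→D 11·11=121, C2→D 3·9=27, C3→D 11·12=132, C4→D 2·25=50, C5→D 12·25=300, C6→D 2·12=24, C7→D 2·23=46. Service 700; fixed 755; total 1455.
{C}: service 804 + fixed 716 = 1520
{A}: C1→A 15·11=165, C2→A 6·9=54, C3→A 5·12=60, C4→A 10·25=250, C5→A 12·25=300, C6→A 8·12=96, C7→A 12·23=276. Service 1201; fixed 435; total 1636.
{A, B, C, D}: C1→C 6·11=66, C2→D 3·9=27, C3→A 5·12=60, C4→D 2·25=50, C5→C 2·25=50, C6→D 2·12=24, C7→D 2·23=46. Service 323; fixed 2705; total 3028.
No other subset beats 1455.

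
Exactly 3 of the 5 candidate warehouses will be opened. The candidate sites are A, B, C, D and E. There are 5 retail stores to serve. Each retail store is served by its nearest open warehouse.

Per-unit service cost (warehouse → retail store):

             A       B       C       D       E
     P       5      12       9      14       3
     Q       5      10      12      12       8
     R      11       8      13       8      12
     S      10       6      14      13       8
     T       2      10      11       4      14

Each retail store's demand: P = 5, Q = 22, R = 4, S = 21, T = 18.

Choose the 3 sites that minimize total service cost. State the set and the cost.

With exactly 3 open, each retail store uses its cheapest among the chosen.
{A, B, E}: P→E 3·5=15, Q→A 5·22=110, R→B 8·4=32, S→B 6·21=126, T→A 2·18=36. Service cost 319.
{A, B, C}: service cost 329
{A, B, D}: service cost 329
Among all 10 size-3 choices, {A, B, E} is lowest.

Choose A, B and E; total service cost 319.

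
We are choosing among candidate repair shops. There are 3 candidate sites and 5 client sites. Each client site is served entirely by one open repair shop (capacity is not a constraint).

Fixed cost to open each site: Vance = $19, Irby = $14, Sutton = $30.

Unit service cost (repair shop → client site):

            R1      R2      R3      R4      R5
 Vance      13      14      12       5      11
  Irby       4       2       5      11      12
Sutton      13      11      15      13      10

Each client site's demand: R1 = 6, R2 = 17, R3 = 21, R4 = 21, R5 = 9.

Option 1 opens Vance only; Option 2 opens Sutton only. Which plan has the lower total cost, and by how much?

Option 1: {Vance}: R1→Vance 13·6=78, R2→Vance 14·17=238, R3→Vance 12·21=252, R4→Vance 5·21=105, R5→Vance 11·9=99. Service 772; fixed 19; total 791.
Option 2: {Sutton}: R1→Sutton 13·6=78, R2→Sutton 11·17=187, R3→Sutton 15·21=315, R4→Sutton 13·21=273, R5→Sutton 10·9=90. Service 943; fixed 30; total 973.
Difference: |791 − 973| = 182.

Option 1 is cheaper by 182.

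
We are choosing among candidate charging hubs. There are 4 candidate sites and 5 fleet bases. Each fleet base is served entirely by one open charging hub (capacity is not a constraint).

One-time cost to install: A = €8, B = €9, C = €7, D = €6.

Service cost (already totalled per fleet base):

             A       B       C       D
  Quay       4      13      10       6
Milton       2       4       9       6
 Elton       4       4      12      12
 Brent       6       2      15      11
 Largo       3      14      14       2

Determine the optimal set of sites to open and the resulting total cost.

For any fixed open set, each fleet base goes to its cheapest open site; total = fixed + service.
{A}: Quay→A 4, Milton→A 2, Elton→A 4, Brent→A 6, Largo→A 3. Service 19; fixed 8; total 27.
{A, B}: service 15 + fixed 17 = 32
{A, D}: Quay→A 4, Milton→A 2, Elton→A 4, Brent→A 6, Largo→D 2. Service 18; fixed 14; total 32.
{A, B, C, D}: service 14 + fixed 30 = 44
No other subset beats 27.

Open A only; minimum total cost 27.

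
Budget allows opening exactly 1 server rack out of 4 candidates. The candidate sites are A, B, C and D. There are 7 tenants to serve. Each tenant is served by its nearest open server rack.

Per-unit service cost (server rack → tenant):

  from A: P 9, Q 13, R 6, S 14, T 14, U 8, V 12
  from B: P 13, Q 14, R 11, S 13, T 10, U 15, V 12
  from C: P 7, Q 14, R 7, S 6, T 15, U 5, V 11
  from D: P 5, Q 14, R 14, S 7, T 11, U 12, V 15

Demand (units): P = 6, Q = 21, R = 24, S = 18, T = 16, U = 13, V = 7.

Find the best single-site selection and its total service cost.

With exactly 1 open, each tenant uses its cheapest among the chosen.
{C}: P→C 7·6=42, Q→C 14·21=294, R→C 7·24=168, S→C 6·18=108, T→C 15·16=240, U→C 5·13=65, V→C 11·7=77. Service cost 994.
{A}: service cost 1135
{D}: service cost 1223
Among all 4 size-1 choices, {C} is lowest.

Choose C only; total service cost 994.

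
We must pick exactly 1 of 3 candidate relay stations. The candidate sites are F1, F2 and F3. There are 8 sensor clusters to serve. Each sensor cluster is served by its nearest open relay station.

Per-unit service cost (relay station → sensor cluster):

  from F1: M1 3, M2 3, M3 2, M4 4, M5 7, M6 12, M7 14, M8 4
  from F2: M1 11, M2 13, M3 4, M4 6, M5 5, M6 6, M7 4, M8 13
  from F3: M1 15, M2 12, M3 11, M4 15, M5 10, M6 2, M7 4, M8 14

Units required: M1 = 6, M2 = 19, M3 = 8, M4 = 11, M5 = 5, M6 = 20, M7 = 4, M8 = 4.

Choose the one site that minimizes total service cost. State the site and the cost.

Choose F1 only; total service cost 482.

With exactly 1 open, each sensor cluster uses its cheapest among the chosen.
{F1}: M1→F1 3·6=18, M2→F1 3·19=57, M3→F1 2·8=16, M4→F1 4·11=44, M5→F1 7·5=35, M6→F1 12·20=240, M7→F1 14·4=56, M8→F1 4·4=16. Service cost 482.
{F2}: service cost 624
{F3}: service cost 733
Among all 3 size-1 choices, {F1} is lowest.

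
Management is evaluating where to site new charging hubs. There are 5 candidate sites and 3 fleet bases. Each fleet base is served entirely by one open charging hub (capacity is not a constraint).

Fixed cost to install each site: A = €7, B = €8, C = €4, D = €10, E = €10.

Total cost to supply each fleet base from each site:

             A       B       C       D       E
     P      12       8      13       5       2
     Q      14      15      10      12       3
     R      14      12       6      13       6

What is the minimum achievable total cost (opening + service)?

For any fixed open set, each fleet base goes to its cheapest open site; total = fixed + service.
{E}: P→E 2, Q→E 3, R→E 6. Service 11; fixed 10; total 21.
{C, E}: P→E 2, Q→E 3, R→C 6. Service 11; fixed 14; total 25.
{A, E}: P→E 2, Q→E 3, R→E 6. Service 11; fixed 17; total 28.
{A, B, C, D, E}: service 11 + fixed 39 = 50
No other subset beats 21.

Minimum total cost: 21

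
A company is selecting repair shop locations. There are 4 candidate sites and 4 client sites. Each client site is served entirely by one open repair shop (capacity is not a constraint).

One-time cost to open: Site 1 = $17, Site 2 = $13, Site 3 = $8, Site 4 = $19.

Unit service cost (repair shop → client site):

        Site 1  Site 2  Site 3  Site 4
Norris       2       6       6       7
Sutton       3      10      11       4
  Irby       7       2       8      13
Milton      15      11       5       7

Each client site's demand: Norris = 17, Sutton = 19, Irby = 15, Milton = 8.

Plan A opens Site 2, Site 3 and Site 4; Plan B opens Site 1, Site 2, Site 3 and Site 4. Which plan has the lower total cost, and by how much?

Plan B is cheaper by 70.

Plan A: {Site 2, Site 3, Site 4}: Norris→Site 2 6·17=102, Sutton→Site 4 4·19=76, Irby→Site 2 2·15=30, Milton→Site 3 5·8=40. Service 248; fixed 40; total 288.
Plan B: {Site 1, Site 2, Site 3, Site 4}: Norris→Site 1 2·17=34, Sutton→Site 1 3·19=57, Irby→Site 2 2·15=30, Milton→Site 3 5·8=40. Service 161; fixed 57; total 218.
Difference: |288 − 218| = 70.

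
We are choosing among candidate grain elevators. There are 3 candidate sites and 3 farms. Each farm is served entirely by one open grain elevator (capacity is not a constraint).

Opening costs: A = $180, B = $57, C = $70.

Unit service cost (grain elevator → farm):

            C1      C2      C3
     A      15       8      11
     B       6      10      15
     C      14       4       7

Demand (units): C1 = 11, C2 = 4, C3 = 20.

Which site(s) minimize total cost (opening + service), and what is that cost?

Open B and C; minimum total cost 349.

For any fixed open set, each farm goes to its cheapest open site; total = fixed + service.
{B, C}: C1→B 6·11=66, C2→C 4·4=16, C3→C 7·20=140. Service 222; fixed 127; total 349.
{C}: C1→C 14·11=154, C2→C 4·4=16, C3→C 7·20=140. Service 310; fixed 70; total 380.
{B}: C1→B 6·11=66, C2→B 10·4=40, C3→B 15·20=300. Service 406; fixed 57; total 463.
{A, B, C}: service 222 + fixed 307 = 529
No other subset beats 349.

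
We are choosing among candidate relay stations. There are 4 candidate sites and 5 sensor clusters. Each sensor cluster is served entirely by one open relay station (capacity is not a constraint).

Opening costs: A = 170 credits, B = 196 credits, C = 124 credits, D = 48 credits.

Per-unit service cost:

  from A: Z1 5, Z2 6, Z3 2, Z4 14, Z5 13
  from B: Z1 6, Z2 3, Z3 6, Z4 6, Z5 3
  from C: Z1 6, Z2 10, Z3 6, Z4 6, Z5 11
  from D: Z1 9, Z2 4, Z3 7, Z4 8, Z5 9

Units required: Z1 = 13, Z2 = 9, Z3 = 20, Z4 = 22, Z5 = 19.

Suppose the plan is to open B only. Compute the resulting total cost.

Total cost: 610

Each sensor cluster is assigned to its cheapest site among the open ones.
{B}: Z1→B 6·13=78, Z2→B 3·9=27, Z3→B 6·20=120, Z4→B 6·22=132, Z5→B 3·19=57. Service 414; fixed 196; total 610.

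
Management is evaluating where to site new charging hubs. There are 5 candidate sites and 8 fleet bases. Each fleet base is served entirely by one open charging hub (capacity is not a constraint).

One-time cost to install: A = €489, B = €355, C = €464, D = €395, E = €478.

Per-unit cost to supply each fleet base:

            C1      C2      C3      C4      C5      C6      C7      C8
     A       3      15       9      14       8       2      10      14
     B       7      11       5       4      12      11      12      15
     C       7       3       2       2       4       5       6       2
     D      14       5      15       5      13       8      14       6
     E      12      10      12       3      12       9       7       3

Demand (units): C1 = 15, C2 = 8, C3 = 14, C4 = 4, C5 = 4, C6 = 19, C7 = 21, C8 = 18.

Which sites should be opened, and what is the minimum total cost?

For any fixed open set, each fleet base goes to its cheapest open site; total = fixed + service.
{C}: C1→C 7·15=105, C2→C 3·8=24, C3→C 2·14=28, C4→C 2·4=8, C5→C 4·4=16, C6→C 5·19=95, C7→C 6·21=126, C8→C 2·18=36. Service 438; fixed 464; total 902.
{B, C}: C1→B 7·15=105, C2→C 3·8=24, C3→C 2·14=28, C4→C 2·4=8, C5→C 4·4=16, C6→C 5·19=95, C7→C 6·21=126, C8→C 2·18=36. Service 438; fixed 819; total 1257.
{A, C}: service 321 + fixed 953 = 1274
{A, B, C, D, E}: C1→A 3·15=45, C2→C 3·8=24, C3→C 2·14=28, C4→C 2·4=8, C5→C 4·4=16, C6→A 2·19=38, C7→C 6·21=126, C8→C 2·18=36. Service 321; fixed 2181; total 2502.
No other subset beats 902.

Open C only; minimum total cost 902.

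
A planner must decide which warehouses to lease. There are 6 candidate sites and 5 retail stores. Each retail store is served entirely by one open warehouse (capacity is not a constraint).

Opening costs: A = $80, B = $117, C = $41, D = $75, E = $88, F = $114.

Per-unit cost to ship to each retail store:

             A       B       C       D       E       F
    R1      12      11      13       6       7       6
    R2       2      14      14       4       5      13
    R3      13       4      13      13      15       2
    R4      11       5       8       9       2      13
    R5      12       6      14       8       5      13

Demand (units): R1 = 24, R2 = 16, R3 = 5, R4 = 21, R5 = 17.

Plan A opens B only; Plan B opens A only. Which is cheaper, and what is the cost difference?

Plan A is cheaper by 68.

Plan A: {B}: R1→B 11·24=264, R2→B 14·16=224, R3→B 4·5=20, R4→B 5·21=105, R5→B 6·17=102. Service 715; fixed 117; total 832.
Plan B: {A}: R1→A 12·24=288, R2→A 2·16=32, R3→A 13·5=65, R4→A 11·21=231, R5→A 12·17=204. Service 820; fixed 80; total 900.
Difference: |832 − 900| = 68.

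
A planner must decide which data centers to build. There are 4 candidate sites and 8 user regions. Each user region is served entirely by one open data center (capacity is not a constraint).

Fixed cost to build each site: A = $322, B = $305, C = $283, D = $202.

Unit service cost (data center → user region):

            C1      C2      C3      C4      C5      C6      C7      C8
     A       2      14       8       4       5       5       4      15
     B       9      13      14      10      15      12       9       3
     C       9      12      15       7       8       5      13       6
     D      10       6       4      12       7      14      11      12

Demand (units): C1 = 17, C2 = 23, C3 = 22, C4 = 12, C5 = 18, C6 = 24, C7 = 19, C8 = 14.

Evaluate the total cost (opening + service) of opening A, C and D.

Each user region is assigned to its cheapest site among the open ones.
{A, C, D}: C1→A 2·17=34, C2→D 6·23=138, C3→D 4·22=88, C4→A 4·12=48, C5→A 5·18=90, C6→A 5·24=120, C7→A 4·19=76, C8→C 6·14=84. Service 678; fixed 807; total 1485.

Total cost: 1485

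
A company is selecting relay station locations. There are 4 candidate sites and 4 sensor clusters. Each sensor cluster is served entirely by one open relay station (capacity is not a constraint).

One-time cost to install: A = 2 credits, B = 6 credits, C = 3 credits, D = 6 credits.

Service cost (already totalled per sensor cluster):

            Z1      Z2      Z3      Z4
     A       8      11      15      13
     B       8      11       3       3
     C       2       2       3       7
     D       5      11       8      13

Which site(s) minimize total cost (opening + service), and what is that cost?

Open C only; minimum total cost 17.

For any fixed open set, each sensor cluster goes to its cheapest open site; total = fixed + service.
{C}: Z1→C 2, Z2→C 2, Z3→C 3, Z4→C 7. Service 14; fixed 3; total 17.
{A, C}: service 14 + fixed 5 = 19
{B, C}: service 10 + fixed 9 = 19
{A, B, C, D}: service 10 + fixed 17 = 27
(All 15 nonempty subsets were checked; C only is lowest.)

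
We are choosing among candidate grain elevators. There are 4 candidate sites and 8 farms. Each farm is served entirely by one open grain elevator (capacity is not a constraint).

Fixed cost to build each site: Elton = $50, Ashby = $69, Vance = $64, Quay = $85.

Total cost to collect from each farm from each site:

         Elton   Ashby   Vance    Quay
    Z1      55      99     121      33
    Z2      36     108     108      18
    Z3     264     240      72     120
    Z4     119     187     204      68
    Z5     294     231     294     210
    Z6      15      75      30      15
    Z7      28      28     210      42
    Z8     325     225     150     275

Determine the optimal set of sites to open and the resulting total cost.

Open Vance and Quay; minimum total cost 757.

For any fixed open set, each farm goes to its cheapest open site; total = fixed + service.
{Vance, Quay}: Z1→Quay 33, Z2→Quay 18, Z3→Vance 72, Z4→Quay 68, Z5→Quay 210, Z6→Quay 15, Z7→Quay 42, Z8→Vance 150. Service 608; fixed 149; total 757.
{Elton, Vance, Quay}: Z1→Quay 33, Z2→Quay 18, Z3→Vance 72, Z4→Quay 68, Z5→Quay 210, Z6→Elton 15, Z7→Elton 28, Z8→Vance 150. Service 594; fixed 199; total 793.
{Ashby, Vance, Quay}: service 594 + fixed 218 = 812
{Elton, Ashby, Vance, Quay}: service 594 + fixed 268 = 862
No other subset beats 757.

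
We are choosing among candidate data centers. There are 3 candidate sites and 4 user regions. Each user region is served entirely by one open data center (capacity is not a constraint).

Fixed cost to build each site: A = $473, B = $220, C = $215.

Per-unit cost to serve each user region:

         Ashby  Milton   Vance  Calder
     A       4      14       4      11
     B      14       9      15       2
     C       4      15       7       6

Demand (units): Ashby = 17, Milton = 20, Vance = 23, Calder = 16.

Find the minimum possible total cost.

For any fixed open set, each user region goes to its cheapest open site; total = fixed + service.
{C}: Ashby→C 4·17=68, Milton→C 15·20=300, Vance→C 7·23=161, Calder→C 6·16=96. Service 625; fixed 215; total 840.
{B, C}: Ashby→C 4·17=68, Milton→B 9·20=180, Vance→C 7·23=161, Calder→B 2·16=32. Service 441; fixed 435; total 876.
{B}: service 795 + fixed 220 = 1015
{A, B, C}: Ashby→A 4·17=68, Milton→B 9·20=180, Vance→A 4·23=92, Calder→B 2·16=32. Service 372; fixed 908; total 1280.
No other subset beats 840.

Minimum total cost: 840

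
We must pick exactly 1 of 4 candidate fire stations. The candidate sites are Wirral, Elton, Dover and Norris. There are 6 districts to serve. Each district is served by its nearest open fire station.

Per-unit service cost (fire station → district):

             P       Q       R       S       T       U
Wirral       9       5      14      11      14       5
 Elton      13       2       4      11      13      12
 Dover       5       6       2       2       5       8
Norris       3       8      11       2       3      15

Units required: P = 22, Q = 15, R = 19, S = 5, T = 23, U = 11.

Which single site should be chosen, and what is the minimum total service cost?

With exactly 1 open, each district uses its cheapest among the chosen.
{Dover}: P→Dover 5·22=110, Q→Dover 6·15=90, R→Dover 2·19=38, S→Dover 2·5=10, T→Dover 5·23=115, U→Dover 8·11=88. Service cost 451.
{Norris}: service cost 639
{Elton}: service cost 878
Among all 4 size-1 choices, {Dover} is lowest.

Choose Dover only; total service cost 451.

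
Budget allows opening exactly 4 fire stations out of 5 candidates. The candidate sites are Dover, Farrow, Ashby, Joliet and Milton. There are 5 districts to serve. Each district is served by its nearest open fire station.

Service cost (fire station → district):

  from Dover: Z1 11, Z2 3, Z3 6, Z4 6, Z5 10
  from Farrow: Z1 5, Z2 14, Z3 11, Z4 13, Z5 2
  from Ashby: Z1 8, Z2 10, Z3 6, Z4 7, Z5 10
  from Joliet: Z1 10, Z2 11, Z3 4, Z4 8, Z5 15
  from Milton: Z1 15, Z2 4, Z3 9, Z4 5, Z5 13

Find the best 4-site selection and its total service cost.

Choose Dover, Farrow, Joliet and Milton; total service cost 19.

With exactly 4 open, each district uses its cheapest among the chosen.
{Dover, Farrow, Joliet, Milton}: Z1→Farrow 5, Z2→Dover 3, Z3→Joliet 4, Z4→Milton 5, Z5→Farrow 2. Service cost 19.
{Dover, Farrow, Ashby, Joliet}: service cost 20
{Farrow, Ashby, Joliet, Milton}: service cost 20
Among all 5 size-4 choices, {Dover, Farrow, Joliet, Milton} is lowest.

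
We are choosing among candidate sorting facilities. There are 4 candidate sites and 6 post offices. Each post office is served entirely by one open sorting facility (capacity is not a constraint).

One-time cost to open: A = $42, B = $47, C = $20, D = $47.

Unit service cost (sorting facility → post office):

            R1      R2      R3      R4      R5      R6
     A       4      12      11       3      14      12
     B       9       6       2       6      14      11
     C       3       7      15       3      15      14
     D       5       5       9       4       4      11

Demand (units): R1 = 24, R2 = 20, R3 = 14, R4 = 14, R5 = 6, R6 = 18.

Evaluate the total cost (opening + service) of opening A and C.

Each post office is assigned to its cheapest site among the open ones.
{A, C}: R1→C 3·24=72, R2→C 7·20=140, R3→A 11·14=154, R4→A 3·14=42, R5→A 14·6=84, R6→A 12·18=216. Service 708; fixed 62; total 770.

Total cost: 770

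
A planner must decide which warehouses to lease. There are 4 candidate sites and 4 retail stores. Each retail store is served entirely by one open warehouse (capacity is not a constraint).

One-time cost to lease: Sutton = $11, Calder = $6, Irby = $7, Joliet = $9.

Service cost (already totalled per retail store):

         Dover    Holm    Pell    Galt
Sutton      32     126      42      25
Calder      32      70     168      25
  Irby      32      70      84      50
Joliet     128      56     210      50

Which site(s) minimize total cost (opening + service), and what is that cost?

For any fixed open set, each retail store goes to its cheapest open site; total = fixed + service.
{Sutton, Joliet}: Dover→Sutton 32, Holm→Joliet 56, Pell→Sutton 42, Galt→Sutton 25. Service 155; fixed 20; total 175.
{Sutton, Calder, Joliet}: Dover→Sutton 32, Holm→Joliet 56, Pell→Sutton 42, Galt→Sutton 25. Service 155; fixed 26; total 181.
{Sutton, Irby, Joliet}: Dover→Sutton 32, Holm→Joliet 56, Pell→Sutton 42, Galt→Sutton 25. Service 155; fixed 27; total 182.
{Sutton, Calder, Irby, Joliet}: service 155 + fixed 33 = 188
(All 15 nonempty subsets were checked; Sutton and Joliet is lowest.)

Open Sutton and Joliet; minimum total cost 175.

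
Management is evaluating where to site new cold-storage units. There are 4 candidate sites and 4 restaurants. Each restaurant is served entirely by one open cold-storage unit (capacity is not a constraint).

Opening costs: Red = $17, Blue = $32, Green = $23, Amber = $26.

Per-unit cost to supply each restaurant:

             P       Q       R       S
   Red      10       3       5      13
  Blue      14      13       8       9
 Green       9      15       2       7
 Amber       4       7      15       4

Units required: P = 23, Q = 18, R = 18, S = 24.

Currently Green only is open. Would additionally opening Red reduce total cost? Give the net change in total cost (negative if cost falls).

Current service cost with {Green}: 681.
Adding Red: each restaurant re-picks its cheapest; new service cost 465, saving 216.
Extra fixed cost: 17. Net change = 17 − 216 = -199.
(Totals: 704 → 505.)

Yes — net change −199 (cost falls by 199).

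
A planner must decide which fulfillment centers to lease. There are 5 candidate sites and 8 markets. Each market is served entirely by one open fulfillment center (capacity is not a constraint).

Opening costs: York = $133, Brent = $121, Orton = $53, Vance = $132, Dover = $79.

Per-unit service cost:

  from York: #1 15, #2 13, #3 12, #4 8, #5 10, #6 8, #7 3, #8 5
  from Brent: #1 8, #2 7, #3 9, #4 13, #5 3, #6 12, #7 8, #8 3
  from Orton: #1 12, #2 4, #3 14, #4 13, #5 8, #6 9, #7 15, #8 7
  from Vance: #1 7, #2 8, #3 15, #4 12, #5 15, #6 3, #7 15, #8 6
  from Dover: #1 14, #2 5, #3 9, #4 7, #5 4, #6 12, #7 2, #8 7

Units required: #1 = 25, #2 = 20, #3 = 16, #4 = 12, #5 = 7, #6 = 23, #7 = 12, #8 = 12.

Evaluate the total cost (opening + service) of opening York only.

Total cost: 1406

Each market is assigned to its cheapest site among the open ones.
{York}: #1→York 15·25=375, #2→York 13·20=260, #3→York 12·16=192, #4→York 8·12=96, #5→York 10·7=70, #6→York 8·23=184, #7→York 3·12=36, #8→York 5·12=60. Service 1273; fixed 133; total 1406.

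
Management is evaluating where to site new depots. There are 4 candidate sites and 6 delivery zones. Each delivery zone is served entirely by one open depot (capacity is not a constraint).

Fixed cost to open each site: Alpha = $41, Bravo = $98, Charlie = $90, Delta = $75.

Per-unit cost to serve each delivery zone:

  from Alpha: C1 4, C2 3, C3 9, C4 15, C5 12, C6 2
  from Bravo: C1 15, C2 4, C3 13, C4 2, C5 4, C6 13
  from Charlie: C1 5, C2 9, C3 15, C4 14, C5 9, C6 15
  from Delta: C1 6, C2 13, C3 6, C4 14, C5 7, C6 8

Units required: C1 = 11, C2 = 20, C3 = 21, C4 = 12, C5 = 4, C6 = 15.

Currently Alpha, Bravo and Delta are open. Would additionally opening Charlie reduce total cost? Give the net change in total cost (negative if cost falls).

Current service cost with {Alpha, Bravo, Delta}: 300.
Adding Charlie: each delivery zone re-picks its cheapest; new service cost 300, saving 0.
Extra fixed cost: 90. Net change = 90 − 0 = 90.
(Totals: 514 → 604.)

No — net change +90 (cost rises by 90).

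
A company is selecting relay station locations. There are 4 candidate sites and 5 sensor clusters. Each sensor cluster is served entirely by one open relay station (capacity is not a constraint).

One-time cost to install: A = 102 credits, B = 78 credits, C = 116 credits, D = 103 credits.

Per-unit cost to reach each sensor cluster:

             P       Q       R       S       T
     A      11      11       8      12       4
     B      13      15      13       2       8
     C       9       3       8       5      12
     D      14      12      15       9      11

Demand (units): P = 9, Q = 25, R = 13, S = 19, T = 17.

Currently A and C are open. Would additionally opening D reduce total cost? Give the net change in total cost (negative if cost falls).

No — net change +103 (cost rises by 103).

Current service cost with {A, C}: 423.
Adding D: each sensor cluster re-picks its cheapest; new service cost 423, saving 0.
Extra fixed cost: 103. Net change = 103 − 0 = 103.
(Totals: 641 → 744.)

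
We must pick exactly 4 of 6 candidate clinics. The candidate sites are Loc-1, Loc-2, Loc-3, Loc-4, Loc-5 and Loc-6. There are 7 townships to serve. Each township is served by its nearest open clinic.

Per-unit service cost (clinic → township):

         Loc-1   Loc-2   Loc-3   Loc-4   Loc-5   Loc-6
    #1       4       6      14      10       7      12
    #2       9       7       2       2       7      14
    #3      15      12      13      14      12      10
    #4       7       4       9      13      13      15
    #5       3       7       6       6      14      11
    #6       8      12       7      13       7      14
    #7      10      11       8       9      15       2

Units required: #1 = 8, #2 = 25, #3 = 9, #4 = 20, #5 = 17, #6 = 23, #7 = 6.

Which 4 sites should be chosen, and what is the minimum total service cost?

Choose Loc-1, Loc-2, Loc-3 and Loc-6; total service cost 476.

With exactly 4 open, each township uses its cheapest among the chosen.
{Loc-1, Loc-2, Loc-3, Loc-6}: #1→Loc-1 4·8=32, #2→Loc-3 2·25=50, #3→Loc-6 10·9=90, #4→Loc-2 4·20=80, #5→Loc-1 3·17=51, #6→Loc-3 7·23=161, #7→Loc-6 2·6=12. Service cost 476.
{Loc-1, Loc-2, Loc-4, Loc-6}: service cost 499
{Loc-1, Loc-2, Loc-3, Loc-4}: service cost 530
Among all 15 size-4 choices, {Loc-1, Loc-2, Loc-3, Loc-6} is lowest.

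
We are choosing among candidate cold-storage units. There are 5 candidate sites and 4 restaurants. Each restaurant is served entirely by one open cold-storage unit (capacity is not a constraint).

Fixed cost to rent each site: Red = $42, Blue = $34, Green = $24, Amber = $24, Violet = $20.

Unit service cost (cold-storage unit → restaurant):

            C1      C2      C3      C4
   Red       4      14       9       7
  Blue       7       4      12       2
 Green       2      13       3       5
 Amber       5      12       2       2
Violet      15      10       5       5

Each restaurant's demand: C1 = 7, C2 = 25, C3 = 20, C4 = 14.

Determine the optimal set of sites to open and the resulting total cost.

For any fixed open set, each restaurant goes to its cheapest open site; total = fixed + service.
{Blue, Green}: C1→Green 2·7=14, C2→Blue 4·25=100, C3→Green 3·20=60, C4→Blue 2·14=28. Service 202; fixed 58; total 260.
{Blue, Amber}: service 203 + fixed 58 = 261
{Blue, Green, Amber}: C1→Green 2·7=14, C2→Blue 4·25=100, C3→Amber 2·20=40, C4→Blue 2·14=28. Service 182; fixed 82; total 264.
{Red, Blue, Green, Amber, Violet}: service 182 + fixed 144 = 326
No other subset beats 260.

Open Blue and Green; minimum total cost 260.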